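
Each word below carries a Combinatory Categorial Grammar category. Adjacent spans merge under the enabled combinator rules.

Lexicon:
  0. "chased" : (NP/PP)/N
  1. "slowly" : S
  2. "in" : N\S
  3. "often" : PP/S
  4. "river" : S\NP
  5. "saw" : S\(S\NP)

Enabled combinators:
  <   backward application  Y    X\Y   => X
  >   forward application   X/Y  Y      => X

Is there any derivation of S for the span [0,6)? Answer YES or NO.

NO

(NP/PP)/N S N\S PP/S S\NP S\(S\NP)
CKY chart[0,6] = {NP}; S ∉ chart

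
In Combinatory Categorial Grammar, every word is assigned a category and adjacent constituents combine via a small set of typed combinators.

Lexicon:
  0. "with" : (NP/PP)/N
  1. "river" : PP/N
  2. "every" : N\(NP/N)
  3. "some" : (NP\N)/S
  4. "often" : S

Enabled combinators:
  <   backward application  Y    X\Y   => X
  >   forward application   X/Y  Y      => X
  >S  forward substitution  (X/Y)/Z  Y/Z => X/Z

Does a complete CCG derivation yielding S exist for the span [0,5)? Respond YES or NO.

(NP/PP)/N PP/N N\(NP/N) (NP\N)/S S
CKY chart[0,5] = {NP}; S ∉ chart

NO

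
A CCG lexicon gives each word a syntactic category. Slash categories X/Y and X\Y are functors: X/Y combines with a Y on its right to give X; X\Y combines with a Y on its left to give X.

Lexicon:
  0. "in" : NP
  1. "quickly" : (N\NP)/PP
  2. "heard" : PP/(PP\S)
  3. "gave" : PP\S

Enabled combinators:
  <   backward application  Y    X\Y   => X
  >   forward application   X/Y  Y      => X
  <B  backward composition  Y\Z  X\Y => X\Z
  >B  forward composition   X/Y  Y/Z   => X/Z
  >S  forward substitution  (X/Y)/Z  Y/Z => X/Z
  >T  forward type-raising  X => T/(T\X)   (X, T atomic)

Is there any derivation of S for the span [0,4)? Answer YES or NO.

NP (N\NP)/PP PP/(PP\S) PP\S
CKY chart[0,4] = {N, N/(N\N), N/(PP\PP), NP/(NP\N), PP/(PP\N), S/(S\N)}; S ∉ chart

NO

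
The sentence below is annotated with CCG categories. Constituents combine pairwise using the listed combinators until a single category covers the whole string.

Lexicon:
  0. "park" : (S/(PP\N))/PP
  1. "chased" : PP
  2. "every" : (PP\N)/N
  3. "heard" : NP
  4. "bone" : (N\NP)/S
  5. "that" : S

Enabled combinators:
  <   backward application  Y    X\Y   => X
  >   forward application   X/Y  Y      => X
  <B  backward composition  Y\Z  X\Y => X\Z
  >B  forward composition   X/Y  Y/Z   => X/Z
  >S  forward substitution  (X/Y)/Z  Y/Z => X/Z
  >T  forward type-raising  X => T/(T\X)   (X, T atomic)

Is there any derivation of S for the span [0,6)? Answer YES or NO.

[0,6] S   >
  [0,2] S/(PP\N)   >
    [0,1] "park" : (S/(PP\N))/PP
    [1,2] "chased" : PP
  [2,6] PP\N   >
    [2,3] "every" : (PP\N)/N
    [3,6] N   <
      [3,4] "heard" : NP
      [4,6] N\NP   >
        [4,5] "bone" : (N\NP)/S
        [5,6] "that" : S

YES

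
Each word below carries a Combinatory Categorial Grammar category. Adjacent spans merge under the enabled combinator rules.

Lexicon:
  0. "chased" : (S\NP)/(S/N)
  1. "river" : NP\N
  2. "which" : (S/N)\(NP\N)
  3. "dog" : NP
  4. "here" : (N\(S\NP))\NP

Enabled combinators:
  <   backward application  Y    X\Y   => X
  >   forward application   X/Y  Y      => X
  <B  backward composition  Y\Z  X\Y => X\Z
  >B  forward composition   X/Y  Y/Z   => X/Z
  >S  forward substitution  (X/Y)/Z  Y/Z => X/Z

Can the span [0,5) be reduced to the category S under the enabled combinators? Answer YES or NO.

NO

(S\NP)/(S/N) NP\N (S/N)\(NP\N) NP (N\(S\NP))\NP
CKY chart[0,5] = {N}; S ∉ chart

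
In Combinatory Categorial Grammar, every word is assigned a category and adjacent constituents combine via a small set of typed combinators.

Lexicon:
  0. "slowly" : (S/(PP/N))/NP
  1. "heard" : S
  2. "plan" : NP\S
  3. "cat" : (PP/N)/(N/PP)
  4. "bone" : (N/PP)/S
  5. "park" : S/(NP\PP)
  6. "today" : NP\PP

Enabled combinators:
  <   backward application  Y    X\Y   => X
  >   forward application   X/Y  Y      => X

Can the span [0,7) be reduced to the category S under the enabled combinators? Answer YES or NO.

[0,7] S   >
  [0,3] S/(PP/N)   >
    [0,1] "slowly" : (S/(PP/N))/NP
    [1,3] NP   <
      [1,2] "heard" : S
      [2,3] "plan" : NP\S
  [3,7] PP/N   >
    [3,4] "cat" : (PP/N)/(N/PP)
    [4,7] N/PP   >
      [4,5] "bone" : (N/PP)/S
      [5,7] S   >
        [5,6] "park" : S/(NP\PP)
        [6,7] "today" : NP\PP

YES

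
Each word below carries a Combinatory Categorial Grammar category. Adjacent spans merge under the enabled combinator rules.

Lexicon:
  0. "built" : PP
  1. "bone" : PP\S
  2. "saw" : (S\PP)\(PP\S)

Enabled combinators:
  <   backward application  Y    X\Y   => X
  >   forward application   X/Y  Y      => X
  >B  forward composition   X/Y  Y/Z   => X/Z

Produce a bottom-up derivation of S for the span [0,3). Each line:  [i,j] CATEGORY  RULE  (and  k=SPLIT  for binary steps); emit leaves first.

[0,1] PP  lex  "built"
[1,2] PP\S  lex  "bone"
[2,3] (S\PP)\(PP\S)  lex  "saw"
[1,3] S\PP  <  k=2
[0,3] S  <  k=1

[0,3] S   <
  [0,1] "built" : PP
  [1,3] S\PP   <
    [1,2] "bone" : PP\S
    [2,3] "saw" : (S\PP)\(PP\S)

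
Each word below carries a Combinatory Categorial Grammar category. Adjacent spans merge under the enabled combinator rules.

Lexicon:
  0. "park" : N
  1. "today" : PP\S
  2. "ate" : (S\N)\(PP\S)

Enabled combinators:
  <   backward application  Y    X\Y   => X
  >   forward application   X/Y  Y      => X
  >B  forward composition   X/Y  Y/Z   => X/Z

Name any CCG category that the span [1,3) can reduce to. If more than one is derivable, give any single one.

S\N

[0,3] S   <
  [0,1] "park" : N
  [1,3] S\N   <
    [1,2] "today" : PP\S
    [2,3] "ate" : (S\N)\(PP\S)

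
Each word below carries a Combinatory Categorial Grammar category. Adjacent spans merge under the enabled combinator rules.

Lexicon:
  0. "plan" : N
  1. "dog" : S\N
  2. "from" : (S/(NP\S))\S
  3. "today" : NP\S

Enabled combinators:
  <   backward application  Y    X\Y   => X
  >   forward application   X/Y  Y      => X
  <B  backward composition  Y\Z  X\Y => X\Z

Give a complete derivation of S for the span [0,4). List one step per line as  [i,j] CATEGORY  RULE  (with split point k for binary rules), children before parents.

[0,1] N  lex  "plan"
[1,2] S\N  lex  "dog"
[0,2] S  <  k=1
[2,3] (S/(NP\S))\S  lex  "from"
[0,3] S/(NP\S)  <  k=2
[3,4] NP\S  lex  "today"
[0,4] S  >  k=3

[0,4] S   >
  [0,3] S/(NP\S)   <
    [0,2] S   <
      [0,1] "plan" : N
      [1,2] "dog" : S\N
    [2,3] "from" : (S/(NP\S))\S
  [3,4] "today" : NP\S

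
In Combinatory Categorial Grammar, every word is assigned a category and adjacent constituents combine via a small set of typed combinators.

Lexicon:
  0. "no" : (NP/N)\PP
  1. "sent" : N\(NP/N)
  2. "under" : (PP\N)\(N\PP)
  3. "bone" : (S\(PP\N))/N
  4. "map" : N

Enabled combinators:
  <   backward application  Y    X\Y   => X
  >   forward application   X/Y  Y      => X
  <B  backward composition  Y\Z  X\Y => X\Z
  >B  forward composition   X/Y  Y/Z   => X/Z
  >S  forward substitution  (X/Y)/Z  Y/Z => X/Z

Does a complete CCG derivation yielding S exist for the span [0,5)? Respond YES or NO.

[0,5] S   <
  [0,3] PP\N   <
    [0,2] N\PP   <B
      [0,1] "no" : (NP/N)\PP
      [1,2] "sent" : N\(NP/N)
    [2,3] "under" : (PP\N)\(N\PP)
  [3,5] S\(PP\N)   >
    [3,4] "bone" : (S\(PP\N))/N
    [4,5] "map" : N

YES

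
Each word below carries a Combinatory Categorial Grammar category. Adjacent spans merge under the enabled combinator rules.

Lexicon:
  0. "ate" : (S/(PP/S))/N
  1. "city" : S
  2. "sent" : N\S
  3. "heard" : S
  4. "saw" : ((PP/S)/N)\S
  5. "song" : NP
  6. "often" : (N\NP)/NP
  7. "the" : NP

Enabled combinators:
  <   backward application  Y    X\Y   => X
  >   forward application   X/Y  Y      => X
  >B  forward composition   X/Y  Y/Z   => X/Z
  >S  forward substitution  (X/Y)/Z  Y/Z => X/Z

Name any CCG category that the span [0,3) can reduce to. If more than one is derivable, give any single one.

[0,8] S   >
  [0,3] S/(PP/S)   >
    [0,1] "ate" : (S/(PP/S))/N
    [1,3] N   <
      [1,2] "city" : S
      [2,3] "sent" : N\S
  [3,8] PP/S   >
    [3,5] (PP/S)/N   <
      [3,4] "heard" : S
      [4,5] "saw" : ((PP/S)/N)\S
    [5,8] N   <
      [5,6] "song" : NP
      [6,8] N\NP   >
        [6,7] "often" : (N\NP)/NP
        [7,8] "the" : NP

S/(PP/S)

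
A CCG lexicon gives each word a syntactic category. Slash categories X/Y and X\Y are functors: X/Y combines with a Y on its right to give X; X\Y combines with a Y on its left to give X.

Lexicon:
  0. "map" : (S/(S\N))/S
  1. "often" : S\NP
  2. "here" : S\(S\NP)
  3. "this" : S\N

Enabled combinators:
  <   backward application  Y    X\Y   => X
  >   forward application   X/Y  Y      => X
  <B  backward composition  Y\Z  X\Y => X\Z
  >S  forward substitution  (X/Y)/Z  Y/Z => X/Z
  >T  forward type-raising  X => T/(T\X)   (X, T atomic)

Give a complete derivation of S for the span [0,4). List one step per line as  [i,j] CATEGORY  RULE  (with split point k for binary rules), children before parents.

[0,1] (S/(S\N))/S  lex  "map"
[1,2] S\NP  lex  "often"
[2,3] S\(S\NP)  lex  "here"
[1,3] S  <  k=2
[0,3] S/(S\N)  >  k=1
[3,4] S\N  lex  "this"
[0,4] S  >  k=3

[0,4] S   >
  [0,3] S/(S\N)   >
    [0,1] "map" : (S/(S\N))/S
    [1,3] S   <
      [1,2] "often" : S\NP
      [2,3] "here" : S\(S\NP)
  [3,4] "this" : S\N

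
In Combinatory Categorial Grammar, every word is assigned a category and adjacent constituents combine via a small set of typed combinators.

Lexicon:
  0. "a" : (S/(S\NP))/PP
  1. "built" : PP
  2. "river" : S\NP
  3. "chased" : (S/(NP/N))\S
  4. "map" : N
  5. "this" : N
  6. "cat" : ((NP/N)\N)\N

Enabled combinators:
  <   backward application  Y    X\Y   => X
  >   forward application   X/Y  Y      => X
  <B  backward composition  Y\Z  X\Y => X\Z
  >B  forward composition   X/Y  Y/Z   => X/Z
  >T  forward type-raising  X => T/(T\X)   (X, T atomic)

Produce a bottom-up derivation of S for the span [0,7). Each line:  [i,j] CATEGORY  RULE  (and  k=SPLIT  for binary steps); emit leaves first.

[0,1] (S/(S\NP))/PP  lex  "a"
[1,2] PP  lex  "built"
[0,2] S/(S\NP)  >  k=1
[2,3] S\NP  lex  "river"
[0,3] S  >  k=2
[3,4] (S/(NP/N))\S  lex  "chased"
[0,4] S/(NP/N)  <  k=3
[4,5] N  lex  "map"
[5,6] N  lex  "this"
[6,7] ((NP/N)\N)\N  lex  "cat"
[5,7] (NP/N)\N  <  k=6
[4,7] NP/N  <  k=5
[0,7] S  >  k=4

[0,7] S   >
  [0,4] S/(NP/N)   <
    [0,3] S   >
      [0,2] S/(S\NP)   >
        [0,1] "a" : (S/(S\NP))/PP
        [1,2] "built" : PP
      [2,3] "river" : S\NP
    [3,4] "chased" : (S/(NP/N))\S
  [4,7] NP/N   <
    [4,5] "map" : N
    [5,7] (NP/N)\N   <
      [5,6] "this" : N
      [6,7] "cat" : ((NP/N)\N)\N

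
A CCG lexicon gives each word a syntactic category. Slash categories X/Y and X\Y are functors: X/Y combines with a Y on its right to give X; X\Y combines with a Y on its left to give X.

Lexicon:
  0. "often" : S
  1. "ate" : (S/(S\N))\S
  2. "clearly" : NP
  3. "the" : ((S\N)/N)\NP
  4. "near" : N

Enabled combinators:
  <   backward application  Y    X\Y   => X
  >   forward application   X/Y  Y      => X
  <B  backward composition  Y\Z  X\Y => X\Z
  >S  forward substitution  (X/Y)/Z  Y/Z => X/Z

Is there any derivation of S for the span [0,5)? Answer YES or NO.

[0,5] S   >
  [0,2] S/(S\N)   <
    [0,1] "often" : S
    [1,2] "ate" : (S/(S\N))\S
  [2,5] S\N   >
    [2,4] (S\N)/N   <
      [2,3] "clearly" : NP
      [3,4] "the" : ((S\N)/N)\NP
    [4,5] "near" : N

YES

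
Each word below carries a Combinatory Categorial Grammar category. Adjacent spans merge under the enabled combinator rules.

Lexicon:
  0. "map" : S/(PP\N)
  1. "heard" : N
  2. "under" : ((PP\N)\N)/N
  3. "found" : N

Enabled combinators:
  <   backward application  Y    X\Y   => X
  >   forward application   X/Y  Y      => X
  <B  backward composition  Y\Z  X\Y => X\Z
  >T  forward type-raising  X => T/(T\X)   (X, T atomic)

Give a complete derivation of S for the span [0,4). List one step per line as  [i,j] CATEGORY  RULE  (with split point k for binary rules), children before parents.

[0,1] S/(PP\N)  lex  "map"
[1,2] N  lex  "heard"
[2,3] ((PP\N)\N)/N  lex  "under"
[3,4] N  lex  "found"
[2,4] (PP\N)\N  >  k=3
[1,4] PP\N  <  k=2
[0,4] S  >  k=1

[0,4] S   >
  [0,1] "map" : S/(PP\N)
  [1,4] PP\N   <
    [1,2] "heard" : N
    [2,4] (PP\N)\N   >
      [2,3] "under" : ((PP\N)\N)/N
      [3,4] "found" : N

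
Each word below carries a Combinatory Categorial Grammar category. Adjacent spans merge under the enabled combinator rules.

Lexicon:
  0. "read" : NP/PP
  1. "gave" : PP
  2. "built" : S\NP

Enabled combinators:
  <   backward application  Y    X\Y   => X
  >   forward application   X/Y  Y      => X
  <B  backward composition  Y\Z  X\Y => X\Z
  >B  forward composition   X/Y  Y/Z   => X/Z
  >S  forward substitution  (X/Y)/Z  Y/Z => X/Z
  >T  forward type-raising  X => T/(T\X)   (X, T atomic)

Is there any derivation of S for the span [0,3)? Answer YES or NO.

YES

[0,3] S   <
  [0,2] NP   >
    [0,1] "read" : NP/PP
    [1,2] "gave" : PP
  [2,3] "built" : S\NP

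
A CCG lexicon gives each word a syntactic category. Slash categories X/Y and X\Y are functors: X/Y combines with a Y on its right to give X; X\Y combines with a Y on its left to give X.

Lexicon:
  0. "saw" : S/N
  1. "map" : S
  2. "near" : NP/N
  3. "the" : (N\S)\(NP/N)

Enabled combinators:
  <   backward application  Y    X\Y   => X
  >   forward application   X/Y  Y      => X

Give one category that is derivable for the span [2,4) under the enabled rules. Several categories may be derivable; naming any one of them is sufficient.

N\S

[0,4] S   >
  [0,1] "saw" : S/N
  [1,4] N   <
    [1,2] "map" : S
    [2,4] N\S   <
      [2,3] "near" : NP/N
      [3,4] "the" : (N\S)\(NP/N)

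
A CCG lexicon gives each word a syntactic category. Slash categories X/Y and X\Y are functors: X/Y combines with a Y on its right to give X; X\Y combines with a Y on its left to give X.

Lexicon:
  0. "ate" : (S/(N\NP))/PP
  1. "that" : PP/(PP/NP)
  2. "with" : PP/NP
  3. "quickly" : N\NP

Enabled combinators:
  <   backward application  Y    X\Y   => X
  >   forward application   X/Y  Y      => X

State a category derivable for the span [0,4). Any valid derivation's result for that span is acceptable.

S

[0,4] S   >
  [0,3] S/(N\NP)   >
    [0,1] "ate" : (S/(N\NP))/PP
    [1,3] PP   >
      [1,2] "that" : PP/(PP/NP)
      [2,3] "with" : PP/NP
  [3,4] "quickly" : N\NP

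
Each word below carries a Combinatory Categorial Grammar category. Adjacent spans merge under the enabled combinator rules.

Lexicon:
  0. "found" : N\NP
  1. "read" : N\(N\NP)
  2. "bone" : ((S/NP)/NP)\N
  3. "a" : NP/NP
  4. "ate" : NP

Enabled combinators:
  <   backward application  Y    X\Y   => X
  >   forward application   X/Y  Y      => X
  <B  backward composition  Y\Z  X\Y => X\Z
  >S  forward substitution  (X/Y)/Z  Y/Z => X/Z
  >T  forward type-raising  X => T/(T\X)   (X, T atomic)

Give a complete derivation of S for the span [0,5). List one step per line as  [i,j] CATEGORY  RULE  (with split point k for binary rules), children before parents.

[0,1] N\NP  lex  "found"
[1,2] N\(N\NP)  lex  "read"
[0,2] N  <  k=1
[2,3] ((S/NP)/NP)\N  lex  "bone"
[0,3] (S/NP)/NP  <  k=2
[3,4] NP/NP  lex  "a"
[0,4] S/NP  >S  k=3
[4,5] NP  lex  "ate"
[0,5] S  >  k=4

[0,5] S   >
  [0,4] S/NP   >S
    [0,3] (S/NP)/NP   <
      [0,2] N   <
        [0,1] "found" : N\NP
        [1,2] "read" : N\(N\NP)
      [2,3] "bone" : ((S/NP)/NP)\N
    [3,4] "a" : NP/NP
  [4,5] "ate" : NP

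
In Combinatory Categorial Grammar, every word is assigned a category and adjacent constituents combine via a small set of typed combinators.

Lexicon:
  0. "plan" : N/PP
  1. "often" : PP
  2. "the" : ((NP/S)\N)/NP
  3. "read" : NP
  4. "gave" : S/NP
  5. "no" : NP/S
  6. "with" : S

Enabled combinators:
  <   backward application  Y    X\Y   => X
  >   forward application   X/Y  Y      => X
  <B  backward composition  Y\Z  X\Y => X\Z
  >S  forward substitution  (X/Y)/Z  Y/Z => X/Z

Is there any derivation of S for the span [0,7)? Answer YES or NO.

N/PP PP ((NP/S)\N)/NP NP S/NP NP/S S
CKY chart[0,7] = {NP}; S ∉ chart

NO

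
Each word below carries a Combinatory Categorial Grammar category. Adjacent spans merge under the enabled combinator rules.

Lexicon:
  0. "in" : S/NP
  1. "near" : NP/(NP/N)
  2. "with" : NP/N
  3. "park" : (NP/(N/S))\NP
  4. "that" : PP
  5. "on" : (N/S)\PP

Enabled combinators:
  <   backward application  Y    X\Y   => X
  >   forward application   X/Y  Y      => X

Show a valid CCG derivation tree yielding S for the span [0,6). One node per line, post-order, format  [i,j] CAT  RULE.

[0,1] S/NP  lex  "in"
[1,2] NP/(NP/N)  lex  "near"
[2,3] NP/N  lex  "with"
[1,3] NP  >  k=2
[3,4] (NP/(N/S))\NP  lex  "park"
[1,4] NP/(N/S)  <  k=3
[4,5] PP  lex  "that"
[5,6] (N/S)\PP  lex  "on"
[4,6] N/S  <  k=5
[1,6] NP  >  k=4
[0,6] S  >  k=1

[0,6] S   >
  [0,1] "in" : S/NP
  [1,6] NP   >
    [1,4] NP/(N/S)   <
      [1,3] NP   >
        [1,2] "near" : NP/(NP/N)
        [2,3] "with" : NP/N
      [3,4] "park" : (NP/(N/S))\NP
    [4,6] N/S   <
      [4,5] "that" : PP
      [5,6] "on" : (N/S)\PP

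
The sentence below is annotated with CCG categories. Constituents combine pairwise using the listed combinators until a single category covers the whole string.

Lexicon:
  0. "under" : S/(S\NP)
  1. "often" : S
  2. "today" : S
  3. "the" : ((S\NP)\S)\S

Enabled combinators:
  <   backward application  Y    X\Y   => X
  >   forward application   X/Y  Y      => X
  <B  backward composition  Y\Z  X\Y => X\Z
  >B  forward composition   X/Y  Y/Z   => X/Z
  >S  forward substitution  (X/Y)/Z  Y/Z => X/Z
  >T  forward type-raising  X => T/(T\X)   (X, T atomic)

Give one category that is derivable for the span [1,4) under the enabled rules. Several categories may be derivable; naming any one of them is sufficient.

[0,4] S   >
  [0,1] "under" : S/(S\NP)
  [1,4] S\NP   <
    [1,2] "often" : S
    [2,4] (S\NP)\S   <
      [2,3] "today" : S
      [3,4] "the" : ((S\NP)\S)\S

S\NP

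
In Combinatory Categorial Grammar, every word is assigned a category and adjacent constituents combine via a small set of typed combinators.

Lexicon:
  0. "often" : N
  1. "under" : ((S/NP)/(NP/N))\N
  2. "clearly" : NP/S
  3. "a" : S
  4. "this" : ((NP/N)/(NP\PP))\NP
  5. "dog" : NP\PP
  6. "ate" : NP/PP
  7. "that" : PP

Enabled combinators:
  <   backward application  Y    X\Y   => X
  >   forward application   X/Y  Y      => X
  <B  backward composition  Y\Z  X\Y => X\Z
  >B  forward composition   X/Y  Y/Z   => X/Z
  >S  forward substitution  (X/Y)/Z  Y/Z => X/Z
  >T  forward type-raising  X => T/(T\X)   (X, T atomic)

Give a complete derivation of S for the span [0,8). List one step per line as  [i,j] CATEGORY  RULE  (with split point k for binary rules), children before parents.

[0,1] N  lex  "often"
[1,2] ((S/NP)/(NP/N))\N  lex  "under"
[0,2] (S/NP)/(NP/N)  <  k=1
[2,3] NP/S  lex  "clearly"
[3,4] S  lex  "a"
[2,4] NP  >  k=3
[4,5] ((NP/N)/(NP\PP))\NP  lex  "this"
[2,5] (NP/N)/(NP\PP)  <  k=4
[5,6] NP\PP  lex  "dog"
[2,6] NP/N  >  k=5
[0,6] S/NP  >  k=2
[6,7] NP/PP  lex  "ate"
[7,8] PP  lex  "that"
[6,8] NP  >  k=7
[0,8] S  >  k=6

[0,8] S   >
  [0,6] S/NP   >
    [0,2] (S/NP)/(NP/N)   <
      [0,1] "often" : N
      [1,2] "under" : ((S/NP)/(NP/N))\N
    [2,6] NP/N   >
      [2,5] (NP/N)/(NP\PP)   <
        [2,4] NP   >
          [2,3] "clearly" : NP/S
          [3,4] "a" : S
        [4,5] "this" : ((NP/N)/(NP\PP))\NP
      [5,6] "dog" : NP\PP
  [6,8] NP   >
    [6,7] "ate" : NP/PP
    [7,8] "that" : PP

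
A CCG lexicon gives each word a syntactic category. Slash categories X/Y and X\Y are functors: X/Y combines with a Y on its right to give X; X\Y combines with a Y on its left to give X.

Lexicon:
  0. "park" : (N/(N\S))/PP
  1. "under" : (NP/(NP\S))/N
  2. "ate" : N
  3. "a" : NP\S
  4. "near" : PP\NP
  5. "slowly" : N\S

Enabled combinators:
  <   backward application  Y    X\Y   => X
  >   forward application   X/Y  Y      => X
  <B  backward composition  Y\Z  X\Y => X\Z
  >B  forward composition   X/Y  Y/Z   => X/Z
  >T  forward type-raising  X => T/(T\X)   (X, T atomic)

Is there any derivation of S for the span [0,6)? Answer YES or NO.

(N/(N\S))/PP (NP/(NP\S))/N N NP\S PP\NP N\S
CKY chart[0,6] = {N, N/(N\N), NP/(NP\N), PP/(PP\N), S/(S\N)}; S ∉ chart

NO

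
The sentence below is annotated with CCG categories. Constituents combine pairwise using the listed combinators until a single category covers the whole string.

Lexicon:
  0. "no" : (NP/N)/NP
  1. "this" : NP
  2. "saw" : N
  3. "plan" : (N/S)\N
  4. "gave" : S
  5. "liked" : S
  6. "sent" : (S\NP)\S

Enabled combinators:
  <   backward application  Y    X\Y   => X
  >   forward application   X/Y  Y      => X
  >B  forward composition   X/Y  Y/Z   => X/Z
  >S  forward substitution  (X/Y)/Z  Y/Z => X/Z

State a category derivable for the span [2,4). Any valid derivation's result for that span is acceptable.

N/S

[0,7] S   <
  [0,5] NP   >
    [0,2] NP/N   >
      [0,1] "no" : (NP/N)/NP
      [1,2] "this" : NP
    [2,5] N   >
      [2,4] N/S   <
        [2,3] "saw" : N
        [3,4] "plan" : (N/S)\N
      [4,5] "gave" : S
  [5,7] S\NP   <
    [5,6] "liked" : S
    [6,7] "sent" : (S\NP)\S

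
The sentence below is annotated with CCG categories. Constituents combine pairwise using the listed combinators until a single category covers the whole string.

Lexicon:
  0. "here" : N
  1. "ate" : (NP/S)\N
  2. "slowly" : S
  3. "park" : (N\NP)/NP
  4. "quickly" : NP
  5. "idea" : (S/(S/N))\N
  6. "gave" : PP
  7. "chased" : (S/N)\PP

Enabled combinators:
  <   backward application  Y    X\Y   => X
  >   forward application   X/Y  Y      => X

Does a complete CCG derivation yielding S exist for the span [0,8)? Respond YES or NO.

[0,8] S   >
  [0,6] S/(S/N)   <
    [0,5] N   <
      [0,3] NP   >
        [0,2] NP/S   <
          [0,1] "here" : N
          [1,2] "ate" : (NP/S)\N
        [2,3] "slowly" : S
      [3,5] N\NP   >
        [3,4] "park" : (N\NP)/NP
        [4,5] "quickly" : NP
    [5,6] "idea" : (S/(S/N))\N
  [6,8] S/N   <
    [6,7] "gave" : PP
    [7,8] "chased" : (S/N)\PP

YES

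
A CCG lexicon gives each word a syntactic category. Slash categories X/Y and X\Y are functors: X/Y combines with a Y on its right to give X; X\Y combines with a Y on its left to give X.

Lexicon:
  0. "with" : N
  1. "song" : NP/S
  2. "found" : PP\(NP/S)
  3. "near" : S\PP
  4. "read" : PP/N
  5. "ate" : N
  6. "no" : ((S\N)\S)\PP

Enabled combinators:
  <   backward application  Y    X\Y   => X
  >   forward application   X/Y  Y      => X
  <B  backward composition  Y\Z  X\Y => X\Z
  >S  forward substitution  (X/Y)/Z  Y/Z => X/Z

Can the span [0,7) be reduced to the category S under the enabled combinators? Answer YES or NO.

[0,7] S   <
  [0,1] "with" : N
  [1,7] S\N   <
    [1,4] S   <
      [1,3] PP   <
        [1,2] "song" : NP/S
        [2,3] "found" : PP\(NP/S)
      [3,4] "near" : S\PP
    [4,7] (S\N)\S   <
      [4,6] PP   >
        [4,5] "read" : PP/N
        [5,6] "ate" : N
      [6,7] "no" : ((S\N)\S)\PP

YES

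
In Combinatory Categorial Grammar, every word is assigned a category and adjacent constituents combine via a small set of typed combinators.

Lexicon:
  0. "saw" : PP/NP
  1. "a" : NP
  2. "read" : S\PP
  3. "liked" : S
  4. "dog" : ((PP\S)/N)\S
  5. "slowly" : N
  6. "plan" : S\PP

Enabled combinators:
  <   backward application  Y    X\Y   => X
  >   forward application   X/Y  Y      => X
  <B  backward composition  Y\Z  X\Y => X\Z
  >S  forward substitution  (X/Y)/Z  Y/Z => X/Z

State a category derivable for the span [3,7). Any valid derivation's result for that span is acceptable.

[0,7] S   <
  [0,2] PP   >
    [0,1] "saw" : PP/NP
    [1,2] "a" : NP
  [2,7] S\PP   <B
    [2,3] "read" : S\PP
    [3,7] S\S   <B
      [3,6] PP\S   >
        [3,5] (PP\S)/N   <
          [3,4] "liked" : S
          [4,5] "dog" : ((PP\S)/N)\S
        [5,6] "slowly" : N
      [6,7] "plan" : S\PP

S\S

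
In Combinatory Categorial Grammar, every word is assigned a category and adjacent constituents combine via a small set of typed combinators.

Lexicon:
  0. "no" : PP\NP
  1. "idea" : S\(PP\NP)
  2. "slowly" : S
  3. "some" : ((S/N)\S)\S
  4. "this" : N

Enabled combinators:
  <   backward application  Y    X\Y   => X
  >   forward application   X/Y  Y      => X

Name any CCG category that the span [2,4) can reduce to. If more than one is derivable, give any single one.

(S/N)\S

[0,5] S   >
  [0,4] S/N   <
    [0,2] S   <
      [0,1] "no" : PP\NP
      [1,2] "idea" : S\(PP\NP)
    [2,4] (S/N)\S   <
      [2,3] "slowly" : S
      [3,4] "some" : ((S/N)\S)\S
  [4,5] "this" : N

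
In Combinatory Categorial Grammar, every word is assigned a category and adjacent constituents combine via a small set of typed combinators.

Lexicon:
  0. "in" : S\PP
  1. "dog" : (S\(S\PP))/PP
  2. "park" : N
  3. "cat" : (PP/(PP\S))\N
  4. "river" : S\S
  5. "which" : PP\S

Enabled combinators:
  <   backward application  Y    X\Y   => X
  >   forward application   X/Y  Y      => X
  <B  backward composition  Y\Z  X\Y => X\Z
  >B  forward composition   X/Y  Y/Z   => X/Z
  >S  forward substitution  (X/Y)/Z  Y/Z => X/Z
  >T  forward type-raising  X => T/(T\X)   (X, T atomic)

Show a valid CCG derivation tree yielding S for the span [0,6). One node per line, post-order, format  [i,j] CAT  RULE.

[0,1] S\PP  lex  "in"
[1,2] (S\(S\PP))/PP  lex  "dog"
[2,3] N  lex  "park"
[3,4] (PP/(PP\S))\N  lex  "cat"
[2,4] PP/(PP\S)  <  k=3
[4,5] S\S  lex  "river"
[5,6] PP\S  lex  "which"
[4,6] PP\S  <B  k=5
[2,6] PP  >  k=4
[1,6] S\(S\PP)  >  k=2
[0,6] S  <  k=1

[0,6] S   <
  [0,1] "in" : S\PP
  [1,6] S\(S\PP)   >
    [1,2] "dog" : (S\(S\PP))/PP
    [2,6] PP   >
      [2,4] PP/(PP\S)   <
        [2,3] "park" : N
        [3,4] "cat" : (PP/(PP\S))\N
      [4,6] PP\S   <B
        [4,5] "river" : S\S
        [5,6] "which" : PP\S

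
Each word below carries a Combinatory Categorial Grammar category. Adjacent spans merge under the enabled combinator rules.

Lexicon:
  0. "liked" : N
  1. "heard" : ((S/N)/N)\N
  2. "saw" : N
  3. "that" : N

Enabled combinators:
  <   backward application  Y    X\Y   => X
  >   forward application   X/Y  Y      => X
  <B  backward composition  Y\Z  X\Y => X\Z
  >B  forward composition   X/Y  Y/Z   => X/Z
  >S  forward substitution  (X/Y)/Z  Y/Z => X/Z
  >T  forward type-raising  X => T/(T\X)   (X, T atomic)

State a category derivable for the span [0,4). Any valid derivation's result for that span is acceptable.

[0,4] S   >
  [0,3] S/N   >
    [0,2] (S/N)/N   <
      [0,1] "liked" : N
      [1,2] "heard" : ((S/N)/N)\N
    [2,3] "saw" : N
  [3,4] "that" : N

S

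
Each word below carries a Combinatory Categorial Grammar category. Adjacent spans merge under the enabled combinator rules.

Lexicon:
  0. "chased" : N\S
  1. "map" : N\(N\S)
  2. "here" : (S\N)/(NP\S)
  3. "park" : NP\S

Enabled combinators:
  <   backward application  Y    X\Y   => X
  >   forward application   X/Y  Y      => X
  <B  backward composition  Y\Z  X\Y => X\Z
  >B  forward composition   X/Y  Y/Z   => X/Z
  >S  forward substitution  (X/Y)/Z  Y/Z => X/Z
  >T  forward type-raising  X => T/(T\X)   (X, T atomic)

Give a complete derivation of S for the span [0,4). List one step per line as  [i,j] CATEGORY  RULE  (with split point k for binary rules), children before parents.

[0,4] S   <
  [0,2] N   <
    [0,1] "chased" : N\S
    [1,2] "map" : N\(N\S)
  [2,4] S\N   >
    [2,3] "here" : (S\N)/(NP\S)
    [3,4] "park" : NP\S

[0,1] N\S  lex  "chased"
[1,2] N\(N\S)  lex  "map"
[0,2] N  <  k=1
[2,3] (S\N)/(NP\S)  lex  "here"
[3,4] NP\S  lex  "park"
[2,4] S\N  >  k=3
[0,4] S  <  k=2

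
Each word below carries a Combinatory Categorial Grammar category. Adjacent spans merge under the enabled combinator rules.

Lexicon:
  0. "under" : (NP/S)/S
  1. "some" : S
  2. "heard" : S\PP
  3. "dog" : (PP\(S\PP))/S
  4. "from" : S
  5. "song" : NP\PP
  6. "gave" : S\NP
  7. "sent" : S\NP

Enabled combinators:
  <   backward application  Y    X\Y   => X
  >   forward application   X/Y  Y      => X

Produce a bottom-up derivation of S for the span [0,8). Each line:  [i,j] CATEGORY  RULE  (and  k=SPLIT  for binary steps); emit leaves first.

[0,1] (NP/S)/S  lex  "under"
[1,2] S  lex  "some"
[0,2] NP/S  >  k=1
[2,3] S\PP  lex  "heard"
[3,4] (PP\(S\PP))/S  lex  "dog"
[4,5] S  lex  "from"
[3,5] PP\(S\PP)  >  k=4
[2,5] PP  <  k=3
[5,6] NP\PP  lex  "song"
[2,6] NP  <  k=5
[6,7] S\NP  lex  "gave"
[2,7] S  <  k=6
[0,7] NP  >  k=2
[7,8] S\NP  lex  "sent"
[0,8] S  <  k=7

[0,8] S   <
  [0,7] NP   >
    [0,2] NP/S   >
      [0,1] "under" : (NP/S)/S
      [1,2] "some" : S
    [2,7] S   <
      [2,6] NP   <
        [2,5] PP   <
          [2,3] "heard" : S\PP
          [3,5] PP\(S\PP)   >
            [3,4] "dog" : (PP\(S\PP))/S
            [4,5] "from" : S
        [5,6] "song" : NP\PP
      [6,7] "gave" : S\NP
  [7,8] "sent" : S\NP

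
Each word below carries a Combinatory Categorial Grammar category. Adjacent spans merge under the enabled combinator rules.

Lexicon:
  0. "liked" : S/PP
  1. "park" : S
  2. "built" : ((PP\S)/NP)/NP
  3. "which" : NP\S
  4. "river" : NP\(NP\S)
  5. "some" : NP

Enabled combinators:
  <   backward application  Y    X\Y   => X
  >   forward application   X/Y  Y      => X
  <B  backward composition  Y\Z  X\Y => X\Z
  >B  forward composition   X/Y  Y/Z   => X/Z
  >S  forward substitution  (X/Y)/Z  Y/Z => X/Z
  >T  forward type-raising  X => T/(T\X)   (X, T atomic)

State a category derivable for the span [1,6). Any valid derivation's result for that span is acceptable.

PP

[0,6] S   >
  [0,1] "liked" : S/PP
  [1,6] PP   <
    [1,2] "park" : S
    [2,6] PP\S   >
      [2,5] (PP\S)/NP   >
        [2,3] "built" : ((PP\S)/NP)/NP
        [3,5] NP   <
          [3,4] "which" : NP\S
          [4,5] "river" : NP\(NP\S)
      [5,6] "some" : NP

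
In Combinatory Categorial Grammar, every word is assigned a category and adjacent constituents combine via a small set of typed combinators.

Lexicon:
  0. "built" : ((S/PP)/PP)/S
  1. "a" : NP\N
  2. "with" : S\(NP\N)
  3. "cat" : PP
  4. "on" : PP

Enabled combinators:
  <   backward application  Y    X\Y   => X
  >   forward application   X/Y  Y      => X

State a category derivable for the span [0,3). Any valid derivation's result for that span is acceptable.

[0,5] S   >
  [0,4] S/PP   >
    [0,3] (S/PP)/PP   >
      [0,1] "built" : ((S/PP)/PP)/S
      [1,3] S   <
        [1,2] "a" : NP\N
        [2,3] "with" : S\(NP\N)
    [3,4] "cat" : PP
  [4,5] "on" : PP

(S/PP)/PP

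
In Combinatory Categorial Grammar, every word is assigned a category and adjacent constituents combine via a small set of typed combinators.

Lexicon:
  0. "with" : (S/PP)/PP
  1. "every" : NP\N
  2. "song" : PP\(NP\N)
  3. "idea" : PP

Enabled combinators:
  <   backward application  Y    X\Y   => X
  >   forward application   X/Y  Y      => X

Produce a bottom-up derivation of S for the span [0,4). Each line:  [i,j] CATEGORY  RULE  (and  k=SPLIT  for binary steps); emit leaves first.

[0,4] S   >
  [0,3] S/PP   >
    [0,1] "with" : (S/PP)/PP
    [1,3] PP   <
      [1,2] "every" : NP\N
      [2,3] "song" : PP\(NP\N)
  [3,4] "idea" : PP

[0,1] (S/PP)/PP  lex  "with"
[1,2] NP\N  lex  "every"
[2,3] PP\(NP\N)  lex  "song"
[1,3] PP  <  k=2
[0,3] S/PP  >  k=1
[3,4] PP  lex  "idea"
[0,4] S  >  k=3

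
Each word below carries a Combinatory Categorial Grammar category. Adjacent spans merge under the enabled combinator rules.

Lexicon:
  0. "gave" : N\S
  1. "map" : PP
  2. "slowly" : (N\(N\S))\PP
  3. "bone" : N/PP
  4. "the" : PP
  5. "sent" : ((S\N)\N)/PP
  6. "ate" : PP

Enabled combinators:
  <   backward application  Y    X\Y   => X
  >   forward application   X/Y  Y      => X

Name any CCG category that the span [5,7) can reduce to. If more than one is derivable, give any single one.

[0,7] S   <
  [0,3] N   <
    [0,1] "gave" : N\S
    [1,3] N\(N\S)   <
      [1,2] "map" : PP
      [2,3] "slowly" : (N\(N\S))\PP
  [3,7] S\N   <
    [3,5] N   >
      [3,4] "bone" : N/PP
      [4,5] "the" : PP
    [5,7] (S\N)\N   >
      [5,6] "sent" : ((S\N)\N)/PP
      [6,7] "ate" : PP

(S\N)\N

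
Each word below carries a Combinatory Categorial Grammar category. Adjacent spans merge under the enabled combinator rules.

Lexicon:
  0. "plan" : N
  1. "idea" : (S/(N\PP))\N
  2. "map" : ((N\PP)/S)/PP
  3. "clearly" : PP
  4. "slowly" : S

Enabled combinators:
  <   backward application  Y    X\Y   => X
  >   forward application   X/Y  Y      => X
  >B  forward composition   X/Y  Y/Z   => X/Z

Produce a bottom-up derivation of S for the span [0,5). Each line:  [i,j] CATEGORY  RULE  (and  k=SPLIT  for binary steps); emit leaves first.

[0,1] N  lex  "plan"
[1,2] (S/(N\PP))\N  lex  "idea"
[0,2] S/(N\PP)  <  k=1
[2,3] ((N\PP)/S)/PP  lex  "map"
[3,4] PP  lex  "clearly"
[2,4] (N\PP)/S  >  k=3
[4,5] S  lex  "slowly"
[2,5] N\PP  >  k=4
[0,5] S  >  k=2

[0,5] S   >
  [0,2] S/(N\PP)   <
    [0,1] "plan" : N
    [1,2] "idea" : (S/(N\PP))\N
  [2,5] N\PP   >
    [2,4] (N\PP)/S   >
      [2,3] "map" : ((N\PP)/S)/PP
      [3,4] "clearly" : PP
    [4,5] "slowly" : S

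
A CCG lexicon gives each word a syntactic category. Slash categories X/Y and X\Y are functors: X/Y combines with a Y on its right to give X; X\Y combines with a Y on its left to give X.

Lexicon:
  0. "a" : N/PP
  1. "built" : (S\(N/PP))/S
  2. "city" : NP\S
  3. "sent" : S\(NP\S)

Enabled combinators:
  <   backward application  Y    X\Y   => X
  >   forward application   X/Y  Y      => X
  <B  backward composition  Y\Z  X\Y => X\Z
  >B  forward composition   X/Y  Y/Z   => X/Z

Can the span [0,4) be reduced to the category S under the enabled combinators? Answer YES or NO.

[0,4] S   <
  [0,1] "a" : N/PP
  [1,4] S\(N/PP)   >
    [1,2] "built" : (S\(N/PP))/S
    [2,4] S   <
      [2,3] "city" : NP\S
      [3,4] "sent" : S\(NP\S)

YES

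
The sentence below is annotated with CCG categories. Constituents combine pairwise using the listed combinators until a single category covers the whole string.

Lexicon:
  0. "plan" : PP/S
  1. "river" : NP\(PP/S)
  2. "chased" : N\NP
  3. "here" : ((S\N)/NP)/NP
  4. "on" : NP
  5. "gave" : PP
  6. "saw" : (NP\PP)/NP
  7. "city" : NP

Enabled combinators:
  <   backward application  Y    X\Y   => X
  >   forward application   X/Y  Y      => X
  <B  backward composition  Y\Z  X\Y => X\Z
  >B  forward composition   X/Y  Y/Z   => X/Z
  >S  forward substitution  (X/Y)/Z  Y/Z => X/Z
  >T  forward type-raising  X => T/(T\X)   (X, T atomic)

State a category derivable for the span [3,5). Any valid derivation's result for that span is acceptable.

(S\N)/NP

[0,8] S   <
  [0,3] N   <
    [0,2] NP   <
      [0,1] "plan" : PP/S
      [1,2] "river" : NP\(PP/S)
    [2,3] "chased" : N\NP
  [3,8] S\N   >
    [3,5] (S\N)/NP   >
      [3,4] "here" : ((S\N)/NP)/NP
      [4,5] "on" : NP
    [5,8] NP   <
      [5,6] "gave" : PP
      [6,8] NP\PP   >
        [6,7] "saw" : (NP\PP)/NP
        [7,8] "city" : NP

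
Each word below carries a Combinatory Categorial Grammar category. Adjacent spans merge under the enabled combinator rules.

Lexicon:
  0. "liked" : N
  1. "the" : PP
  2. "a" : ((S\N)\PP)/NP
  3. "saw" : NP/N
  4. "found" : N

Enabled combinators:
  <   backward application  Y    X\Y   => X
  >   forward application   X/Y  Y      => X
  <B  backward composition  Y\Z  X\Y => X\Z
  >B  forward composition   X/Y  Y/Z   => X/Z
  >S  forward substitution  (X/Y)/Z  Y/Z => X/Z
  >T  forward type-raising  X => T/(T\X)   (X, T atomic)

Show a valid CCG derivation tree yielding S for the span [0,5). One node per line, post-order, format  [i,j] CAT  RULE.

[0,5] S   <
  [0,1] "liked" : N
  [1,5] S\N   <
    [1,2] "the" : PP
    [2,5] (S\N)\PP   >
      [2,3] "a" : ((S\N)\PP)/NP
      [3,5] NP   >
        [3,4] "saw" : NP/N
        [4,5] "found" : N

[0,1] N  lex  "liked"
[1,2] PP  lex  "the"
[2,3] ((S\N)\PP)/NP  lex  "a"
[3,4] NP/N  lex  "saw"
[4,5] N  lex  "found"
[3,5] NP  >  k=4
[2,5] (S\N)\PP  >  k=3
[1,5] S\N  <  k=2
[0,5] S  <  k=1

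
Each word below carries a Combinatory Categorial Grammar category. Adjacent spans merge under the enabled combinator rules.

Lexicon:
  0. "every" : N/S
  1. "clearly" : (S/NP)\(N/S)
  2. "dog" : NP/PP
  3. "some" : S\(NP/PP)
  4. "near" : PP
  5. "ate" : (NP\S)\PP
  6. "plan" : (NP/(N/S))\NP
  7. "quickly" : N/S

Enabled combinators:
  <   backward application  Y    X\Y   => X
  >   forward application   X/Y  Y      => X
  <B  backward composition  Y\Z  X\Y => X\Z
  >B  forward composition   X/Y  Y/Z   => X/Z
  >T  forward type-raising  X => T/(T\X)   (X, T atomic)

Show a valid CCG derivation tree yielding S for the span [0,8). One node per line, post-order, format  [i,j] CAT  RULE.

[0,8] S   >
  [0,2] S/NP   <
    [0,1] "every" : N/S
    [1,2] "clearly" : (S/NP)\(N/S)
  [2,8] NP   >
    [2,7] NP/(N/S)   <
      [2,6] NP   <
        [2,4] S   <
          [2,3] "dog" : NP/PP
          [3,4] "some" : S\(NP/PP)
        [4,6] NP\S   <
          [4,5] "near" : PP
          [5,6] "ate" : (NP\S)\PP
      [6,7] "plan" : (NP/(N/S))\NP
    [7,8] "quickly" : N/S

[0,1] N/S  lex  "every"
[1,2] (S/NP)\(N/S)  lex  "clearly"
[0,2] S/NP  <  k=1
[2,3] NP/PP  lex  "dog"
[3,4] S\(NP/PP)  lex  "some"
[2,4] S  <  k=3
[4,5] PP  lex  "near"
[5,6] (NP\S)\PP  lex  "ate"
[4,6] NP\S  <  k=5
[2,6] NP  <  k=4
[6,7] (NP/(N/S))\NP  lex  "plan"
[2,7] NP/(N/S)  <  k=6
[7,8] N/S  lex  "quickly"
[2,8] NP  >  k=7
[0,8] S  >  k=2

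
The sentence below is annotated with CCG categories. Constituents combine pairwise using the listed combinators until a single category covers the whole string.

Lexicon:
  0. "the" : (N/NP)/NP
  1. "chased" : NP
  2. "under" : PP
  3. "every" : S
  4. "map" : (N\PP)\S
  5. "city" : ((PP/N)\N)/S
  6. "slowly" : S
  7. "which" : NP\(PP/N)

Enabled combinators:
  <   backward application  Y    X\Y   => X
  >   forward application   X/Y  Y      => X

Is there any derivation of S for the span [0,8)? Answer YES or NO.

NO

(N/NP)/NP NP PP S (N\PP)\S ((PP/N)\N)/S S NP\(PP/N)
CKY chart[0,8] = {N}; S ∉ chart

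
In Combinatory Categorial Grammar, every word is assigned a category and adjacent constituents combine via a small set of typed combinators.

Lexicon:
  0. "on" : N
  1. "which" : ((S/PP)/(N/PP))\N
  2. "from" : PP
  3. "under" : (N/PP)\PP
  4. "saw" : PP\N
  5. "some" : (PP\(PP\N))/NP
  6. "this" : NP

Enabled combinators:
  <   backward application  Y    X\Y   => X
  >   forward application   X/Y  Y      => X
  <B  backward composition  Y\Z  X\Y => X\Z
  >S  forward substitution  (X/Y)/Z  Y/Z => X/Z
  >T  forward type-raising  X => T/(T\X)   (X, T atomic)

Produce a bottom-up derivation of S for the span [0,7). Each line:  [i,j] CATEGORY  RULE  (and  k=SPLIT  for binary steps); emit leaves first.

[0,1] N  lex  "on"
[1,2] ((S/PP)/(N/PP))\N  lex  "which"
[0,2] (S/PP)/(N/PP)  <  k=1
[2,3] PP  lex  "from"
[3,4] (N/PP)\PP  lex  "under"
[2,4] N/PP  <  k=3
[0,4] S/PP  >  k=2
[4,5] PP\N  lex  "saw"
[5,6] (PP\(PP\N))/NP  lex  "some"
[6,7] NP  lex  "this"
[5,7] PP\(PP\N)  >  k=6
[4,7] PP  <  k=5
[0,7] S  >  k=4

[0,7] S   >
  [0,4] S/PP   >
    [0,2] (S/PP)/(N/PP)   <
      [0,1] "on" : N
      [1,2] "which" : ((S/PP)/(N/PP))\N
    [2,4] N/PP   <
      [2,3] "from" : PP
      [3,4] "under" : (N/PP)\PP
  [4,7] PP   <
    [4,5] "saw" : PP\N
    [5,7] PP\(PP\N)   >
      [5,6] "some" : (PP\(PP\N))/NP
      [6,7] "this" : NP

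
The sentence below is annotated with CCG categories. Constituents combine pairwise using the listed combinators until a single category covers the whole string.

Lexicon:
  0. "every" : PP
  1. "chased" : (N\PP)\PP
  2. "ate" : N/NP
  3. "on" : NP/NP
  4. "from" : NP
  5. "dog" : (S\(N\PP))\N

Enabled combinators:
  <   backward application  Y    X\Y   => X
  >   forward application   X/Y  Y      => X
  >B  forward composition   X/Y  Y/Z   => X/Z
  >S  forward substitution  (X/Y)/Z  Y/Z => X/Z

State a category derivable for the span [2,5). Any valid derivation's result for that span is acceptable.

[0,6] S   <
  [0,2] N\PP   <
    [0,1] "every" : PP
    [1,2] "chased" : (N\PP)\PP
  [2,6] S\(N\PP)   <
    [2,5] N   >
      [2,4] N/NP   >B
        [2,3] "ate" : N/NP
        [3,4] "on" : NP/NP
      [4,5] "from" : NP
    [5,6] "dog" : (S\(N\PP))\N

N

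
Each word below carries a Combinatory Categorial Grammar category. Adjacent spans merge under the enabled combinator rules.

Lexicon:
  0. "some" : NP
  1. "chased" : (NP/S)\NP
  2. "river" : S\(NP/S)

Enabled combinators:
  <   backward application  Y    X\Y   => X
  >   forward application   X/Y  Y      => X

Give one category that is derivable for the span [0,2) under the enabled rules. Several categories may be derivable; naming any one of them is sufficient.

NP/S

[0,3] S   <
  [0,2] NP/S   <
    [0,1] "some" : NP
    [1,2] "chased" : (NP/S)\NP
  [2,3] "river" : S\(NP/S)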